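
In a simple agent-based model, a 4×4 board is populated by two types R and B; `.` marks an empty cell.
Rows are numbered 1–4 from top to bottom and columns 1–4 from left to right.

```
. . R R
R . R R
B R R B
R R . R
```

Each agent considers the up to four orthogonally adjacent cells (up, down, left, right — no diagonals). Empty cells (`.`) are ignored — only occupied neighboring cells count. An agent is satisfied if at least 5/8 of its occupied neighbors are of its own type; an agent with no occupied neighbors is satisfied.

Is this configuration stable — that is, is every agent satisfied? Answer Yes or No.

(1,3)R 2/2 ✓
(1,4)R 2/2 ✓
(2,1)R 0/1 ✗
(2,3)R 3/3 ✓
(2,4)R 2/3 ✓
(3,1)B 0/3 ✗
(3,2)R 2/3 ✓
(3,3)R 2/3 ✓
(3,4)B 0/3 ✗
(4,1)R 1/2 ✗
(4,2)R 2/2 ✓
(4,4)R 0/1 ✗
For instance (2,1) has only 0/1 same-type neighbors, below 5/8.

No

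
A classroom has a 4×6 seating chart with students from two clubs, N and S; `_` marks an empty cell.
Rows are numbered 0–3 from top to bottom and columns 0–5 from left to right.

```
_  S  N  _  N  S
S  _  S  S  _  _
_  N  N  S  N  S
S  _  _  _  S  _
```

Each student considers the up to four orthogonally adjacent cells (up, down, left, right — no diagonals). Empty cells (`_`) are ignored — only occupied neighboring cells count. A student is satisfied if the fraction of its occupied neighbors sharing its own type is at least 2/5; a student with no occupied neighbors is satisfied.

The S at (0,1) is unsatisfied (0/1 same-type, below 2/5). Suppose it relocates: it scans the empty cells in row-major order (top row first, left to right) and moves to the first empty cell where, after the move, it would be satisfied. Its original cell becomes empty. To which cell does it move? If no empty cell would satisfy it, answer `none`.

Vacating (0,1). Empty cells in order:
  (0,0): 1/1 same-type → satisfied — stop here.

(0,0)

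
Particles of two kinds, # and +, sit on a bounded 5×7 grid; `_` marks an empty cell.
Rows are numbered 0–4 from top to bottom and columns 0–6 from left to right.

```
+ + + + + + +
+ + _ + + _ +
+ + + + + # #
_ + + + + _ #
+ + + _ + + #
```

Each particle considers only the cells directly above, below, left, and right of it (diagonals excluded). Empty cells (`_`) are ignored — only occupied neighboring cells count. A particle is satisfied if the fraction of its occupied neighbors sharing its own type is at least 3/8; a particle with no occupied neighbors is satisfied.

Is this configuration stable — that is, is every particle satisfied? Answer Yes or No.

Yes

Row 0: (0,0)+ 2/2 ✓ · (0,1)+ 3/3 ✓ · (0,2)+ 2/2 ✓ · (0,3)+ 3/3 ✓ · (0,4)+ 3/3 ✓ · (0,5)+ 2/2 ✓ · (0,6)+ 2/2 ✓
Row 1: (1,0)+ 3/3 ✓ · (1,1)+ 3/3 ✓ · (1,3)+ 3/3 ✓ · (1,4)+ 3/3 ✓ · (1,6)+ 1/2 ✓
Row 2: (2,0)+ 2/2 ✓ · (2,1)+ 4/4 ✓ · (2,2)+ 3/3 ✓ · (2,3)+ 4/4 ✓ · (2,4)+ 3/4 ✓ · (2,5)# 1/2 ✓ · (2,6)# 2/3 ✓
Row 3: (3,1)+ 3/3 ✓ · (3,2)+ 4/4 ✓ · (3,3)+ 3/3 ✓ · (3,4)+ 3/3 ✓ · (3,6)# 2/2 ✓
Row 4: (4,0)+ 1/1 ✓ · (4,1)+ 3/3 ✓ · (4,2)+ 2/2 ✓ · (4,4)+ 2/2 ✓ · (4,5)+ 1/2 ✓ · (4,6)# 1/2 ✓
All meet the threshold, so the configuration is stable.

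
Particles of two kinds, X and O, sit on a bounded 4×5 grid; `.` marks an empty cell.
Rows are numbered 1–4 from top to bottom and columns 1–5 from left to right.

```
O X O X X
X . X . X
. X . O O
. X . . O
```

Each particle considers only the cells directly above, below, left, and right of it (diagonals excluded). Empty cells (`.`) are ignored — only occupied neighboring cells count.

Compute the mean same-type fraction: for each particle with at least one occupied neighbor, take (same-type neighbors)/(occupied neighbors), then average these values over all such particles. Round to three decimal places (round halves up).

Row 1: (1,1)O 0/2 · (1,2)X 0/2 · (1,3)O 0/3 · (1,4)X 1/2 · (1,5)X 2/2
Row 2: (2,1)X 0/1 · (2,3)X 0/1 · (2,5)X 1/2
Row 3: (3,2)X 1/1 · (3,4)O 1/1 · (3,5)O 2/3
Row 4: (4,2)X 1/1 · (4,5)O 1/1
Sum over 13 particles: 0/2 + 0/2 + 0/3 + 1/2 + 2/2 + 0/1 + 0/1 + 1/2 + 1/1 + 1/1 + 2/3 + 1/1 + 1/1 = 20/3; mean = 20/3 ÷ 13 = 20/39 = 0.512820… → 0.513.

0.513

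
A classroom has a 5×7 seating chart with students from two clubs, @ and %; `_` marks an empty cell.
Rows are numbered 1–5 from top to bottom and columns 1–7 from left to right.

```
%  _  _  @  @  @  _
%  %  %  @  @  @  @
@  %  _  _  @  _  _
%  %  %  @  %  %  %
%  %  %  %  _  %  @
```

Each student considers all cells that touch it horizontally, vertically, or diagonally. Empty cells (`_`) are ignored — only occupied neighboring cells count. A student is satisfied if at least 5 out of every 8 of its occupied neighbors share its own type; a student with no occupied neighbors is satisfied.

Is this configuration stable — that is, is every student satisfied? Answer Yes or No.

(1,1)% 2/2 ok
(1,4)@ 3/4 ok
(1,5)@ 5/5 ok
(1,6)@ 4/4 ok
(2,1)% 3/4 ok
(2,2)% 4/5 ok
(2,3)% 2/4 unhappy
(2,4)@ 4/5 ok
(2,5)@ 6/6 ok
(2,6)@ 5/5 ok
(2,7)@ 2/2 ok
(3,1)@ 0/5 unhappy
(3,2)% 6/7 ok
(3,5)@ 4/6 ok
(4,1)% 4/5 ok
(4,2)% 6/7 ok
(4,3)% 5/6 ok
(4,4)@ 1/5 unhappy
(4,5)% 3/5 unhappy
(4,6)% 3/5 unhappy
(4,7)% 2/3 ok
(5,1)% 3/3 ok
(5,2)% 5/5 ok
(5,3)% 4/5 ok
(5,4)% 3/4 ok
(5,6)% 3/4 ok
(5,7)@ 0/3 unhappy
For instance (2,3) has only 2/4 same-type neighbors, below 5/8.

No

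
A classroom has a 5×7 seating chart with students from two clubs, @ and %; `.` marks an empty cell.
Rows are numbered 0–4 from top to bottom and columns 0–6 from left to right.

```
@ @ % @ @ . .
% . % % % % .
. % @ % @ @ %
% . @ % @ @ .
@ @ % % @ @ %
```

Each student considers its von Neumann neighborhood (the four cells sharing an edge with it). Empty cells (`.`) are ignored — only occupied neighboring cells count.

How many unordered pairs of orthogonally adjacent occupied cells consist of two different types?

Scan each occupied cell's neighbors to the right and below so each pair is counted once.
From row 0: 5 unlike of 8 pairs (running 5/8).
From row 1: 3 unlike of 7 pairs (running 8/15).
From row 2: 4 unlike of 9 pairs (running 12/24).
From row 3: 4 unlike of 8 pairs (running 16/32).
From row 4: 3 unlike of 6 pairs (running 19/38).
Total adjacent occupied pairs: 38; unlike-type pairs: 19.

19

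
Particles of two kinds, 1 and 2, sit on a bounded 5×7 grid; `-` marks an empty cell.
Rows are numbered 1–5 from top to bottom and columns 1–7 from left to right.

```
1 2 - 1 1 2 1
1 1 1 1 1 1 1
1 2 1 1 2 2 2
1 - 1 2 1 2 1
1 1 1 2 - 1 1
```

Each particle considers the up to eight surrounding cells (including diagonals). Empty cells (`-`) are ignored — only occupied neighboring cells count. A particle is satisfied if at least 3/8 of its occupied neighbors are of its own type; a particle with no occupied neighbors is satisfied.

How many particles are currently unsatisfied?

6

Row 1: (1,1)1 2/3 ✓ · (1,2)2 0/4 ✗ · (1,4)1 4/4 ✓ · (1,5)1 4/5 ✓ · (1,6)2 0/5 ✗ · (1,7)1 2/3 ✓
Row 2: (2,1)1 3/5 ✓ · (2,2)1 5/7 ✓ · (2,3)1 5/7 ✓ · (2,4)1 6/7 ✓ · (2,5)1 5/8 ✓ · (2,6)1 4/8 ✓ · (2,7)1 2/5 ✓
Row 3: (3,1)1 3/4 ✓ · (3,2)2 0/7 ✗ · (3,3)1 5/7 ✓ · (3,4)1 6/8 ✓ · (3,5)2 3/8 ✓ · (3,6)2 3/8 ✓ · (3,7)2 2/5 ✓
Row 4: (4,1)1 3/4 ✓ · (4,3)1 4/7 ✓ · (4,4)2 2/7 ✗ · (4,5)1 2/7 ✗ · (4,6)2 3/7 ✓ · (4,7)1 2/5 ✓
Row 5: (5,1)1 2/2 ✓ · (5,2)1 4/4 ✓ · (5,3)1 2/4 ✓ · (5,4)2 1/4 ✗ · (5,6)1 3/4 ✓ · (5,7)1 2/3 ✓
Unsatisfied: (1,2), (1,6), (3,2), (4,4), (4,5), (5,4) — 6 in total.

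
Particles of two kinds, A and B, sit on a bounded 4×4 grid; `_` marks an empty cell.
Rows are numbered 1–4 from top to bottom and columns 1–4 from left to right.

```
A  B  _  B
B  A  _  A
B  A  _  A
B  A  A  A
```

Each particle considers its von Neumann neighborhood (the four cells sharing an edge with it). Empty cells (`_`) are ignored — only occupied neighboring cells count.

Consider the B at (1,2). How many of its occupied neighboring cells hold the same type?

Occupied neighbors of (1,2): (2,2)=A, (1,1)=A.
Same type (B): 0 of 2.

0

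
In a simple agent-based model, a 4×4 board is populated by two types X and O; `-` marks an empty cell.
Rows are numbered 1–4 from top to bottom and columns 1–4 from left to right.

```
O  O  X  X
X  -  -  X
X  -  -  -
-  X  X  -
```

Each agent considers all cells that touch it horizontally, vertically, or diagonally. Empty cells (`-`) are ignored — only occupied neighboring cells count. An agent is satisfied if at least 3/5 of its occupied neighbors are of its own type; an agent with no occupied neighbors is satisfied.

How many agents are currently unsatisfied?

3

Row 1: (1,1)O 1/2 unhappy · (1,2)O 1/3 unhappy · (1,3)X 2/3 ok · (1,4)X 2/2 ok
Row 2: (2,1)X 1/3 unhappy · (2,4)X 2/2 ok
Row 3: (3,1)X 2/2 ok
Row 4: (4,2)X 2/2 ok · (4,3)X 1/1 ok
Unsatisfied: (1,1), (1,2), (2,1) — 3 in total.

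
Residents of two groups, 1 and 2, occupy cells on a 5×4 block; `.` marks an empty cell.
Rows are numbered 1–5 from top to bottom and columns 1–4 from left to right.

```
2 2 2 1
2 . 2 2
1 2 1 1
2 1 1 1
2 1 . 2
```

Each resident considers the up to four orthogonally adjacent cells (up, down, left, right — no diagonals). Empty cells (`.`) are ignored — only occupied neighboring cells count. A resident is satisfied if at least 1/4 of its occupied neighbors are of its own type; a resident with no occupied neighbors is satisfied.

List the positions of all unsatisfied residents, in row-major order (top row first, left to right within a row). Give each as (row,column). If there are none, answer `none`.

Row 1: (1,1)2 2/2 ✓ · (1,2)2 2/2 ✓ · (1,3)2 2/3 ✓ · (1,4)1 0/2 ✗
Row 2: (2,1)2 1/2 ✓ · (2,3)2 2/3 ✓ · (2,4)2 1/3 ✓
Row 3: (3,1)1 0/3 ✗ · (3,2)2 0/3 ✗ · (3,3)1 2/4 ✓ · (3,4)1 2/3 ✓
Row 4: (4,1)2 1/3 ✓ · (4,2)1 2/4 ✓ · (4,3)1 3/3 ✓ · (4,4)1 2/3 ✓
Row 5: (5,1)2 1/2 ✓ · (5,2)1 1/2 ✓ · (5,4)2 0/1 ✗

(1,4), (3,1), (3,2), (5,4)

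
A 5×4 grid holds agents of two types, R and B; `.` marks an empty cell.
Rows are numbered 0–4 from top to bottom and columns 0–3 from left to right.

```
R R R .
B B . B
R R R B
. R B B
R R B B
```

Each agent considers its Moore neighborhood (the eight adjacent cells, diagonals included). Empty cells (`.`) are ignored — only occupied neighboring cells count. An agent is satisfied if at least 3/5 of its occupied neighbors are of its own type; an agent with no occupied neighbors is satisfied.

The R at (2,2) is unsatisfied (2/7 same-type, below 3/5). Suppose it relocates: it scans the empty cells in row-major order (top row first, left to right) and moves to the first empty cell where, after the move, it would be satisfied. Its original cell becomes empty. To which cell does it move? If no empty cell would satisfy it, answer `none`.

Vacating (2,2). Empty cells in order:
  (0,3): 1/2 same-type → still unsatisfied.
  (1,2): 3/6 same-type → still unsatisfied.
  (3,0): 5/5 same-type → satisfied — stop here.

(3,0)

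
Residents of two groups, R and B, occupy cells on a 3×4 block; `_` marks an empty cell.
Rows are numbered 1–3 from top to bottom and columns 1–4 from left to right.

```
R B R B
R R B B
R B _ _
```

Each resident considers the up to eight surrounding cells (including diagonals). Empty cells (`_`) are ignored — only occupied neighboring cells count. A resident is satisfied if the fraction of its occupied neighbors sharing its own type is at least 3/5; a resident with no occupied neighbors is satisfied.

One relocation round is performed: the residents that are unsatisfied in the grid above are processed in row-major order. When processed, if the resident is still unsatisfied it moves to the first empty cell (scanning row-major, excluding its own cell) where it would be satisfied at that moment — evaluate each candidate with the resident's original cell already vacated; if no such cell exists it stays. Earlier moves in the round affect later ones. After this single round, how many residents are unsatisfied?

1

Initially unsatisfied (in order): (1,2), (1,3), (2,2), (3,2).
  (1,2) → (3,3).
  (1,3) → (1,2).
  (2,2): no empty cell satisfies it; stays.
  (3,2) → (1,3).
Resulting grid:
R R B B
R R B B
R _ B _
Unsatisfied now: (2,2).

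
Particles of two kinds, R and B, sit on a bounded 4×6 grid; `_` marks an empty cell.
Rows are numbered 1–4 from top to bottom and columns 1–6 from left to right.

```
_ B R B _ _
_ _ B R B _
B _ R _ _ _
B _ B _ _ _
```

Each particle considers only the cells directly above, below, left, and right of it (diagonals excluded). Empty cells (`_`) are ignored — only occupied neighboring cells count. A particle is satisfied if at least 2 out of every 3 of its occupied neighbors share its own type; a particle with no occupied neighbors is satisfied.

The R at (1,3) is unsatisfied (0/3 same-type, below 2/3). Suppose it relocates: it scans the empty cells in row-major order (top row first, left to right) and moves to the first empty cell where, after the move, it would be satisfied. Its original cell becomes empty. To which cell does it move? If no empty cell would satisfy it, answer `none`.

(1,6)

Vacating (1,3). Empty cells in order:
  (1,1): 0/1 same-type → still unsatisfied.
  (1,5): 0/2 same-type → still unsatisfied.
  (1,6): 0/0 same-type → satisfied — stop here.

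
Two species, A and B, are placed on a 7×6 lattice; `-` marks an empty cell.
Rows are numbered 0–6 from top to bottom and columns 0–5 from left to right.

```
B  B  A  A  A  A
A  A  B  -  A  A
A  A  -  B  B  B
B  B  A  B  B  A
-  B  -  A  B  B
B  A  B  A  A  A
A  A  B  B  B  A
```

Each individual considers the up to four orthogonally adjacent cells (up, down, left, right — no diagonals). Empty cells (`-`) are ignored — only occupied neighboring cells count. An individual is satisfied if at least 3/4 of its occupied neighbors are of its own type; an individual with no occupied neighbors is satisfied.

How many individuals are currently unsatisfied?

32

Row 0: (0,0)B 1/2 not · (0,1)B 1/3 not · (0,2)A 1/3 not · (0,3)A 2/2 satisfied · (0,4)A 3/3 satisfied · (0,5)A 2/2 satisfied
Row 1: (1,0)A 2/3 not · (1,1)A 2/4 not · (1,2)B 0/2 not · (1,4)A 2/3 not · (1,5)A 2/3 not
Row 2: (2,0)A 2/3 not · (2,1)A 2/3 not · (2,3)B 2/2 satisfied · (2,4)B 3/4 satisfied · (2,5)B 1/3 not
Row 3: (3,0)B 1/2 not · (3,1)B 2/4 not · (3,2)A 0/2 not · (3,3)B 2/4 not · (3,4)B 3/4 satisfied · (3,5)A 0/3 not
Row 4: (4,1)B 1/2 not · (4,3)A 1/3 not · (4,4)B 2/4 not · (4,5)B 1/3 not
Row 5: (5,0)B 0/2 not · (5,1)A 1/4 not · (5,2)B 1/3 not · (5,3)A 2/4 not · (5,4)A 2/4 not · (5,5)A 2/3 not
Row 6: (6,0)A 1/2 not · (6,1)A 2/3 not · (6,2)B 2/3 not · (6,3)B 2/3 not · (6,4)B 1/3 not · (6,5)A 1/2 not
Unsatisfied: (0,0), (0,1), (0,2), (1,0), (1,1), (1,2), (1,4), (1,5), (2,0), (2,1), (2,5), (3,0), (3,1), (3,2), (3,3), (3,5), (4,1), (4,3), (4,4), (4,5), (5,0), (5,1), (5,2), (5,3), (5,4), (5,5), (6,0), (6,1), (6,2), (6,3), (6,4), (6,5) — 32 in total.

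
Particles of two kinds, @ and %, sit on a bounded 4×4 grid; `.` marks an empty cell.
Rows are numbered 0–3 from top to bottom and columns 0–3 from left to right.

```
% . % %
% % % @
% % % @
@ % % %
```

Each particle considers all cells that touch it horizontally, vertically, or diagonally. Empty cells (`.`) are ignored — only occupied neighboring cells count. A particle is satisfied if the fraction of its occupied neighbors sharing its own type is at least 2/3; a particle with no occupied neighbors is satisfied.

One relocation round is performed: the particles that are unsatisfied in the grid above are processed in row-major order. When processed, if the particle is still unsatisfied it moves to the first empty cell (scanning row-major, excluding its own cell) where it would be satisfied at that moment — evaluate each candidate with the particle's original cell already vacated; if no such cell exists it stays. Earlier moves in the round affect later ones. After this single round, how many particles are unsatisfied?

3

Initially unsatisfied (in order): (1,3), (2,3), (3,0).
  (1,3): no empty cell satisfies it; stays.
  (2,3): no empty cell satisfies it; stays.
  (3,0): no empty cell satisfies it; stays.
Resulting grid:
% . % %
% % % @
% % % @
@ % % %
Unsatisfied now: (1,3), (2,3), (3,0).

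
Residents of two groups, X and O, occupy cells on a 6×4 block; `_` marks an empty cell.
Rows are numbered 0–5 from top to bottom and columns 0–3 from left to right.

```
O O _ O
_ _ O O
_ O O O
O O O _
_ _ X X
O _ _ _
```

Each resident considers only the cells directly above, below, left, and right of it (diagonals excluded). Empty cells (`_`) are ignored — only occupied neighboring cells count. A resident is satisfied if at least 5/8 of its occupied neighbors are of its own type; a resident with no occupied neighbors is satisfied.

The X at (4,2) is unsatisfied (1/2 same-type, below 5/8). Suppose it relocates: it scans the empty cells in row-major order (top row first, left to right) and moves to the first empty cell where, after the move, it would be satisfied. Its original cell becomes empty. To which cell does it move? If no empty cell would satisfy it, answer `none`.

Vacating (4,2). Empty cells in order:
  (0,2): 0/3 same-type → still unsatisfied.
  (1,0): 0/1 same-type → still unsatisfied.
  (1,1): 0/3 same-type → still unsatisfied.
  (2,0): 0/2 same-type → still unsatisfied.
  (3,3): 1/3 same-type → still unsatisfied.
  (4,0): 0/2 same-type → still unsatisfied.
  (4,1): 0/1 same-type → still unsatisfied.
  (5,1): 0/1 same-type → still unsatisfied.
  (5,2): 0/0 same-type → satisfied — stop here.

(5,2)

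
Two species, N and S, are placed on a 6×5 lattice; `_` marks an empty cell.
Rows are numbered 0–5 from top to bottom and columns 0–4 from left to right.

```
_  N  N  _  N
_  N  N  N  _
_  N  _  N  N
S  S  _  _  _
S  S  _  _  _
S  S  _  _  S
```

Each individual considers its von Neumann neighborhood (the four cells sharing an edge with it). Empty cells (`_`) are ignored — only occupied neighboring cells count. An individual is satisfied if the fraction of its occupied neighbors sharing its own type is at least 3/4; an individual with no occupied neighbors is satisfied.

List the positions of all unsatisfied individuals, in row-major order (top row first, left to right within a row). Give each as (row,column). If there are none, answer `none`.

(2,1), (3,1)

Row 0: (0,1)N 2/2 ok · (0,2)N 2/2 ok · (0,4)N 0/0 ok
Row 1: (1,1)N 3/3 ok · (1,2)N 3/3 ok · (1,3)N 2/2 ok
Row 2: (2,1)N 1/2 unhappy · (2,3)N 2/2 ok · (2,4)N 1/1 ok
Row 3: (3,0)S 2/2 ok · (3,1)S 2/3 unhappy
Row 4: (4,0)S 3/3 ok · (4,1)S 3/3 ok
Row 5: (5,0)S 2/2 ok · (5,1)S 2/2 ok · (5,4)S 0/0 ok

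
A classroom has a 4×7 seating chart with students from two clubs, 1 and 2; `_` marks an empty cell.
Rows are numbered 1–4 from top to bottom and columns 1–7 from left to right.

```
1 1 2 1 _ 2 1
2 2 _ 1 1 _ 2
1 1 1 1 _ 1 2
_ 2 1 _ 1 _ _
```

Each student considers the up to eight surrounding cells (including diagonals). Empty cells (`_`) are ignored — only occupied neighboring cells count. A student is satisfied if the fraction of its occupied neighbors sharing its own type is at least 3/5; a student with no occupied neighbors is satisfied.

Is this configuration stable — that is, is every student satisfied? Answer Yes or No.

Row 1: (1,1)1 1/3 ✗ · (1,2)1 1/4 ✗ · (1,3)2 1/4 ✗ · (1,4)1 2/3 ✓ · (1,6)2 1/3 ✗ · (1,7)1 0/2 ✗
Row 2: (2,1)2 1/5 ✗ · (2,2)2 2/7 ✗ · (2,4)1 4/5 ✓ · (2,5)1 4/5 ✓ · (2,7)2 2/4 ✗
Row 3: (3,1)1 1/4 ✗ · (3,2)1 3/6 ✗ · (3,3)1 4/6 ✓ · (3,4)1 5/5 ✓ · (3,6)1 2/4 ✗ · (3,7)2 1/2 ✗
Row 4: (4,2)2 0/4 ✗ · (4,3)1 3/4 ✓ · (4,5)1 2/2 ✓
For instance (1,1) has only 1/3 same-type neighbors, below 3/5.

No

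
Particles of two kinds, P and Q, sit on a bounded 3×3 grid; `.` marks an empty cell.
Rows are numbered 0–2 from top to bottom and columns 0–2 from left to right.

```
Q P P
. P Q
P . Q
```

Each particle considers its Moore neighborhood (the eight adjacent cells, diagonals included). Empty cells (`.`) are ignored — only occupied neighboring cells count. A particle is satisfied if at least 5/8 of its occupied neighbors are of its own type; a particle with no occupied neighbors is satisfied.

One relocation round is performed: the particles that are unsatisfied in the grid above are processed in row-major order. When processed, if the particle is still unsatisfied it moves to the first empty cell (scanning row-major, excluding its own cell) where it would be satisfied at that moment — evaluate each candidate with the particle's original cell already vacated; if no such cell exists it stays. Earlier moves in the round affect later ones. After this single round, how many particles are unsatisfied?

Initially unsatisfied (in order): (0,0), (0,1), (1,1), (1,2), (2,2).
  (0,0): no empty cell satisfies it; stays.
  (0,1) → (1,0).
  (1,1): no empty cell satisfies it; stays.
  (1,2): no empty cell satisfies it; stays.
  (2,2): no empty cell satisfies it; stays.
Resulting grid:
Q . P
P P Q
P . Q
Unsatisfied now: (0,0), (0,2), (1,1), (1,2), (2,2).

5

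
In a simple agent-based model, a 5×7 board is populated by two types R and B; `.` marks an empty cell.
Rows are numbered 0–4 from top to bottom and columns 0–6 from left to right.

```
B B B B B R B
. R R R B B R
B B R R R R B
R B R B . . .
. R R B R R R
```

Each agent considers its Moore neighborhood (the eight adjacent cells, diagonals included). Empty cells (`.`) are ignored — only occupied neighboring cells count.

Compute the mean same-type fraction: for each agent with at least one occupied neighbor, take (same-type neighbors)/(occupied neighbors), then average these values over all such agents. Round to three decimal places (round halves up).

0.465

(0,0)B 1/2
(0,1)B 2/4
(0,2)B 2/5
(0,3)B 3/5
(0,4)B 3/5
(0,5)R 1/5
(0,6)B 1/3
(1,1)R 2/7
(1,2)R 4/8
(1,3)R 4/8
(1,4)B 3/8
(1,5)B 4/8
(1,6)R 2/5
(2,0)B 2/4
(2,1)B 2/7
(2,2)R 5/8
(2,3)R 5/7
(2,4)R 3/6
(2,5)R 2/5
(2,6)B 1/3
(3,0)R 1/4
(3,1)B 2/7
(3,2)R 4/8
(3,3)B 1/7
(4,1)R 3/4
(4,2)R 2/5
(4,3)B 1/4
(4,4)R 1/3
(4,5)R 2/2
(4,6)R 1/1
Sum over 30 agents: 1/2 + 2/4 + 2/5 + 3/5 + 3/5 + 1/5 + 1/3 + 2/7 + 4/8 + 4/8 + 3/8 + 4/8 + 2/5 + 2/4 + 2/7 + 5/8 + 5/7 + 3/6 + 2/5 + 1/3 + 1/4 + 2/7 + 4/8 + 1/7 + 3/4 + 2/5 + 1/4 + 1/3 + 2/2 + 1/1 = 391/28; mean = 391/28 ÷ 30 = 391/840 = 0.465476… → 0.465.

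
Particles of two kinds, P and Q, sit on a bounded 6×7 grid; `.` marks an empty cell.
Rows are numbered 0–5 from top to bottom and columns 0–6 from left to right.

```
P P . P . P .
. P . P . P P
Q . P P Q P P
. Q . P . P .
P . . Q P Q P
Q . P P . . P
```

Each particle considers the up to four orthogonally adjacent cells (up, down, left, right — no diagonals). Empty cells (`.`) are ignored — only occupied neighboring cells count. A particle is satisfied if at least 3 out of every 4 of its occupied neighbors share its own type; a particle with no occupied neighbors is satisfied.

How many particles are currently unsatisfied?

Row 0: (0,0)P 1/1 ok · (0,1)P 2/2 ok · (0,3)P 1/1 ok · (0,5)P 1/1 ok
Row 1: (1,1)P 1/1 ok · (1,3)P 2/2 ok · (1,5)P 3/3 ok · (1,6)P 2/2 ok
Row 2: (2,0)Q 0/0 ok · (2,2)P 1/1 ok · (2,3)P 3/4 ok · (2,4)Q 0/2 unhappy · (2,5)P 3/4 ok · (2,6)P 2/2 ok
Row 3: (3,1)Q 0/0 ok · (3,3)P 1/2 unhappy · (3,5)P 1/2 unhappy
Row 4: (4,0)P 0/1 unhappy · (4,3)Q 0/3 unhappy · (4,4)P 0/2 unhappy · (4,5)Q 0/3 unhappy · (4,6)P 1/2 unhappy
Row 5: (5,0)Q 0/1 unhappy · (5,2)P 1/1 ok · (5,3)P 1/2 unhappy · (5,6)P 1/1 ok
Unsatisfied: (2,4), (3,3), (3,5), (4,0), (4,3), (4,4), (4,5), (4,6), (5,0), (5,3) — 10 in total.

10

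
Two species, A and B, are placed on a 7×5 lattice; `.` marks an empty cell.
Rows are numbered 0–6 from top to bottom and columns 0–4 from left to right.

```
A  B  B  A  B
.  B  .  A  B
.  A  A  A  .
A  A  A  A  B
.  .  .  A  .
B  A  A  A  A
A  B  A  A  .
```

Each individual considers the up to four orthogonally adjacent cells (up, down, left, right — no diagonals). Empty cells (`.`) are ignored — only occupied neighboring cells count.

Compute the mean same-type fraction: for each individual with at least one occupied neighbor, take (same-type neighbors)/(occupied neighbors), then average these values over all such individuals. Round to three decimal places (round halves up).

(0,0)A 0/1
(0,1)B 2/3
(0,2)B 1/2
(0,3)A 1/3
(0,4)B 1/2
(1,1)B 1/2
(1,3)A 2/3
(1,4)B 1/2
(2,1)A 2/3
(2,2)A 3/3
(2,3)A 3/3
(3,0)A 1/1
(3,1)A 3/3
(3,2)A 3/3
(3,3)A 3/4
(3,4)B 0/1
(4,3)A 2/2
(5,0)B 0/2
(5,1)A 1/3
(5,2)A 3/3
(5,3)A 4/4
(5,4)A 1/1
(6,0)A 0/2
(6,1)B 0/3
(6,2)A 2/3
(6,3)A 2/2
Sum over 26 individuals: 0/1 + 2/3 + 1/2 + 1/3 + 1/2 + 1/2 + 2/3 + 1/2 + 2/3 + 3/3 + 3/3 + 1/1 + 3/3 + 3/3 + 3/4 + 0/1 + 2/2 + 0/2 + 1/3 + 3/3 + 4/4 + 1/1 + 0/2 + 0/3 + 2/3 + 2/2 = 193/12; mean = 193/12 ÷ 26 = 193/312 = 0.618589… → 0.619.

0.619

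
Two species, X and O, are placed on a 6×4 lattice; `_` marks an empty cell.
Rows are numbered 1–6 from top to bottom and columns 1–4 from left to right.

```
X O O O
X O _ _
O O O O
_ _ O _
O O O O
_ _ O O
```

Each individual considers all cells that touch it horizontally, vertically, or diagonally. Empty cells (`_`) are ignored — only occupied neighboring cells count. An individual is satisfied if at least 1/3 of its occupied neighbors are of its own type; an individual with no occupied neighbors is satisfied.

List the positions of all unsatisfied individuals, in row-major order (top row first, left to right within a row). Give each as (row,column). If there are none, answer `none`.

(1,1)X 1/3 satisfied
(1,2)O 2/4 satisfied
(1,3)O 3/3 satisfied
(1,4)O 1/1 satisfied
(2,1)X 1/5 not
(2,2)O 5/7 satisfied
(3,1)O 2/3 satisfied
(3,2)O 4/5 satisfied
(3,3)O 4/4 satisfied
(3,4)O 2/2 satisfied
(4,3)O 6/6 satisfied
(5,1)O 1/1 satisfied
(5,2)O 4/4 satisfied
(5,3)O 5/5 satisfied
(5,4)O 4/4 satisfied
(6,3)O 4/4 satisfied
(6,4)O 3/3 satisfied

(2,1)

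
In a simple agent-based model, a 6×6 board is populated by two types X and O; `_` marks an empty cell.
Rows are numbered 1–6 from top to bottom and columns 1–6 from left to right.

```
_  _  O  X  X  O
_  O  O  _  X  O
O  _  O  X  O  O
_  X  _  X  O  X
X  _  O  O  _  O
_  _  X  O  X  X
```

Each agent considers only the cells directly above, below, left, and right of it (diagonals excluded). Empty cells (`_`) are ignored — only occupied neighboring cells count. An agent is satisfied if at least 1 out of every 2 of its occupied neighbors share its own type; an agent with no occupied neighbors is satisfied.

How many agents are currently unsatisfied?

Row 1: (1,3)O 1/2 satisfied · (1,4)X 1/2 satisfied · (1,5)X 2/3 satisfied · (1,6)O 1/2 satisfied
Row 2: (2,2)O 1/1 satisfied · (2,3)O 3/3 satisfied · (2,5)X 1/3 not · (2,6)O 2/3 satisfied
Row 3: (3,1)O 0/0 satisfied · (3,3)O 1/2 satisfied · (3,4)X 1/3 not · (3,5)O 2/4 satisfied · (3,6)O 2/3 satisfied
Row 4: (4,2)X 0/0 satisfied · (4,4)X 1/3 not · (4,5)O 1/3 not · (4,6)X 0/3 not
Row 5: (5,1)X 0/0 satisfied · (5,3)O 1/2 satisfied · (5,4)O 2/3 satisfied · (5,6)O 0/2 not
Row 6: (6,3)X 0/2 not · (6,4)O 1/3 not · (6,5)X 1/2 satisfied · (6,6)X 1/2 satisfied
Unsatisfied: (2,5), (3,4), (4,4), (4,5), (4,6), (5,6), (6,3), (6,4) — 8 in total.

8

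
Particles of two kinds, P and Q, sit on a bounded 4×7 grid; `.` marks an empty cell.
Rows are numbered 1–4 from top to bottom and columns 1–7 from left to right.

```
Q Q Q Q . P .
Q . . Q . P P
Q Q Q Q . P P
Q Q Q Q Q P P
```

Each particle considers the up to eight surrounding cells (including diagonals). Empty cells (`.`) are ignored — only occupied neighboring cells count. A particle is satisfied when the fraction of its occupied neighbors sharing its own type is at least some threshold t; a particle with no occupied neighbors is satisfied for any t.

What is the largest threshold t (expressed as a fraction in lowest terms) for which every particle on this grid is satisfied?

(1,1)Q 2/2
(1,2)Q 3/3
(1,3)Q 3/3
(1,4)Q 2/2
(1,6)P 2/2
(2,1)Q 4/4
(2,4)Q 4/4
(2,6)P 4/4
(2,7)P 4/4
(3,1)Q 4/4
(3,2)Q 6/6
(3,3)Q 6/6
(3,4)Q 5/5
(3,6)P 5/6
(3,7)P 5/5
(4,1)Q 3/3
(4,2)Q 5/5
(4,3)Q 5/5
(4,4)Q 4/4
(4,5)Q 2/4
(4,6)P 3/4
(4,7)P 3/3
The smallest same-type fraction is 2/4 at (4,5), which reduces to 1/2. Any threshold above that leaves this particle unsatisfied.

1/2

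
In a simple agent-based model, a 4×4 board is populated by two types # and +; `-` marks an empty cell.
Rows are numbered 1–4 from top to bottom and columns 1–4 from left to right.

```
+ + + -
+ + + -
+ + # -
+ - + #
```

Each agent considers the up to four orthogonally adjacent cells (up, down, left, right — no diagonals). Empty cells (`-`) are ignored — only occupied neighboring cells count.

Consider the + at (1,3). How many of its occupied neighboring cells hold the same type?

Occupied neighbors of (1,3): (2,3)=+, (1,2)=+.
Same type (+): 2 of 2.

2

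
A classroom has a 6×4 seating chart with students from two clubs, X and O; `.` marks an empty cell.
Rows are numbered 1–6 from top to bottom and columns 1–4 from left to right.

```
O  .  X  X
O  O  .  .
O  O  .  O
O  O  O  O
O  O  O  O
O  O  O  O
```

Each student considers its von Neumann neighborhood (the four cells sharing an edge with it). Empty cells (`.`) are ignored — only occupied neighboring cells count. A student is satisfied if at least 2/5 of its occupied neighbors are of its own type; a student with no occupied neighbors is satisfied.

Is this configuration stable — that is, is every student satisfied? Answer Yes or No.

Yes

Row 1: (1,1)O 1/1 satisfied · (1,3)X 1/1 satisfied · (1,4)X 1/1 satisfied
Row 2: (2,1)O 3/3 satisfied · (2,2)O 2/2 satisfied
Row 3: (3,1)O 3/3 satisfied · (3,2)O 3/3 satisfied · (3,4)O 1/1 satisfied
Row 4: (4,1)O 3/3 satisfied · (4,2)O 4/4 satisfied · (4,3)O 3/3 satisfied · (4,4)O 3/3 satisfied
Row 5: (5,1)O 3/3 satisfied · (5,2)O 4/4 satisfied · (5,3)O 4/4 satisfied · (5,4)O 3/3 satisfied
Row 6: (6,1)O 2/2 satisfied · (6,2)O 3/3 satisfied · (6,3)O 3/3 satisfied · (6,4)O 2/2 satisfied
All meet the threshold, so the configuration is stable.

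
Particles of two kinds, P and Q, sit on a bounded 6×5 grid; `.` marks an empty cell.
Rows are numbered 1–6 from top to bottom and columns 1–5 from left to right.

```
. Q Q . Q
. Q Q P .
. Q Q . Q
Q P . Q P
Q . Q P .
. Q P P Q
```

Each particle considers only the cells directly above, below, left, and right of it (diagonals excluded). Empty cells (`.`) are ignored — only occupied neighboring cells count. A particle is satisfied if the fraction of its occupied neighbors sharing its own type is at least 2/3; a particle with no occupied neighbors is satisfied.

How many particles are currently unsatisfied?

(1,2)Q 2/2 ✓
(1,3)Q 2/2 ✓
(1,5)Q 0/0 ✓
(2,2)Q 3/3 ✓
(2,3)Q 3/4 ✓
(2,4)P 0/1 ✗
(3,2)Q 2/3 ✓
(3,3)Q 2/2 ✓
(3,5)Q 0/1 ✗
(4,1)Q 1/2 ✗
(4,2)P 0/2 ✗
(4,4)Q 0/2 ✗
(4,5)P 0/2 ✗
(5,1)Q 1/1 ✓
(5,3)Q 0/2 ✗
(5,4)P 1/3 ✗
(6,2)Q 0/1 ✗
(6,3)P 1/3 ✗
(6,4)P 2/3 ✓
(6,5)Q 0/1 ✗
Unsatisfied: (2,4), (3,5), (4,1), (4,2), (4,4), (4,5), (5,3), (5,4), (6,2), (6,3), (6,5) — 11 in total.

11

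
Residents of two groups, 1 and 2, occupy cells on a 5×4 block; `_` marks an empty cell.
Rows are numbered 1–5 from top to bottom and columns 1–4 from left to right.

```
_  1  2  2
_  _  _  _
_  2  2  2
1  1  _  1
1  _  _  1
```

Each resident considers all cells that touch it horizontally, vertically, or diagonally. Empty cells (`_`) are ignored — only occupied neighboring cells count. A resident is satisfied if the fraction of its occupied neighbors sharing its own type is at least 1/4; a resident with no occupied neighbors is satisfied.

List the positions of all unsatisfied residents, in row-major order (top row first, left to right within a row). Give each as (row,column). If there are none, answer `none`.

Row 1: (1,2)1 0/1 unhappy · (1,3)2 1/2 ok · (1,4)2 1/1 ok
Row 3: (3,2)2 1/3 ok · (3,3)2 2/4 ok · (3,4)2 1/2 ok
Row 4: (4,1)1 2/3 ok · (4,2)1 2/4 ok · (4,4)1 1/3 ok
Row 5: (5,1)1 2/2 ok · (5,4)1 1/1 ok

(1,2)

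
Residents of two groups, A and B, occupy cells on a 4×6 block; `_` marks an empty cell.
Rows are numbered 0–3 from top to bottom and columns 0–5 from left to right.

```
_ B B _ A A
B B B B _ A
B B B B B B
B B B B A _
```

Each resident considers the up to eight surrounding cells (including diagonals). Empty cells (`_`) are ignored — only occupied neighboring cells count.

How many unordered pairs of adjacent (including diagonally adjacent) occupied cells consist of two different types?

7

Scan each occupied cell's neighbors to the right and below (and the two forward diagonals) so each pair is counted once.
From row 0: 1 unlike of 11 pairs (running 1/11).
From row 1: 2 unlike of 16 pairs (running 3/27).
From row 2: 3 unlike of 19 pairs (running 6/46).
From row 3: 1 unlike of 4 pairs (running 7/50).
Total adjacent occupied pairs: 50; unlike-type pairs: 7.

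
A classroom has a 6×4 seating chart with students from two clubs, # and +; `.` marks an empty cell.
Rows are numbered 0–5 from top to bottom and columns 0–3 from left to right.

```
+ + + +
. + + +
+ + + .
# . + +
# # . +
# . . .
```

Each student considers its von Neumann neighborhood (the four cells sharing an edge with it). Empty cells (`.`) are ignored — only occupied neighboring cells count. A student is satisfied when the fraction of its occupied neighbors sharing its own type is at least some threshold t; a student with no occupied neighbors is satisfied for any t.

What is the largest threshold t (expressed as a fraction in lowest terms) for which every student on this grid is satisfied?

1/2

Row 0: (0,0)+ 1/1 · (0,1)+ 3/3 · (0,2)+ 3/3 · (0,3)+ 2/2
Row 1: (1,1)+ 3/3 · (1,2)+ 4/4 · (1,3)+ 2/2
Row 2: (2,0)+ 1/2 · (2,1)+ 3/3 · (2,2)+ 3/3
Row 3: (3,0)# 1/2 · (3,2)+ 2/2 · (3,3)+ 2/2
Row 4: (4,0)# 3/3 · (4,1)# 1/1 · (4,3)+ 1/1
Row 5: (5,0)# 1/1
The smallest same-type fraction is 1/2 at (2,0), which reduces to 1/2. Any threshold above that leaves this student unsatisfied.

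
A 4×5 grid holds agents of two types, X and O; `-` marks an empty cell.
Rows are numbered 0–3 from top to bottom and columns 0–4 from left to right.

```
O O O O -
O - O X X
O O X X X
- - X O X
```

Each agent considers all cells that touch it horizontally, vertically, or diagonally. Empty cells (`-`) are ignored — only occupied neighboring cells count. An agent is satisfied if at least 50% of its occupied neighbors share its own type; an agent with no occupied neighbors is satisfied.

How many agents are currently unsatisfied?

1

Row 0: (0,0)O 2/2 ok · (0,1)O 4/4 ok · (0,2)O 3/4 ok · (0,3)O 2/4 ok
Row 1: (1,0)O 4/4 ok · (1,2)O 4/7 ok · (1,3)X 4/7 ok · (1,4)X 3/4 ok
Row 2: (2,0)O 2/2 ok · (2,1)O 3/5 ok · (2,2)X 3/6 ok · (2,3)X 6/8 ok · (2,4)X 4/5 ok
Row 3: (3,2)X 2/4 ok · (3,3)O 0/5 unhappy · (3,4)X 2/3 ok
Unsatisfied: (3,3) — 1 in total.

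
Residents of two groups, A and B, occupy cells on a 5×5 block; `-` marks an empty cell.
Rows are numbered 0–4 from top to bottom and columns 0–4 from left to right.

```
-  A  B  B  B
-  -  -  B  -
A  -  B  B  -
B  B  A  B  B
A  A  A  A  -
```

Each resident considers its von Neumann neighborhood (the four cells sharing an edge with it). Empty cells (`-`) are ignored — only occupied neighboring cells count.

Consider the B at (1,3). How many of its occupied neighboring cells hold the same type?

2

Occupied neighbors of (1,3): (0,3)=B, (2,3)=B.
Same type (B): 2 of 2.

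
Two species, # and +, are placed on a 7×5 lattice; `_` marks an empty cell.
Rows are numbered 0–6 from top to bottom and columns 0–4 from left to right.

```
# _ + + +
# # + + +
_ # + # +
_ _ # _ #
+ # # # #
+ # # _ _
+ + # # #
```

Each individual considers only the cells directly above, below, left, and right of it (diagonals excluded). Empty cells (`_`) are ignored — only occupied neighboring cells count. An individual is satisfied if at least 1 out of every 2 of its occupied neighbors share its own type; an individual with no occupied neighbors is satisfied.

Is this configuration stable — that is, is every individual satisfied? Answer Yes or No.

Row 0: (0,0)# 1/1 ✓ · (0,2)+ 2/2 ✓ · (0,3)+ 3/3 ✓ · (0,4)+ 2/2 ✓
Row 1: (1,0)# 2/2 ✓ · (1,1)# 2/3 ✓ · (1,2)+ 3/4 ✓ · (1,3)+ 3/4 ✓ · (1,4)+ 3/3 ✓
Row 2: (2,1)# 1/2 ✓ · (2,2)+ 1/4 ✗ · (2,3)# 0/3 ✗ · (2,4)+ 1/3 ✗
Row 3: (3,2)# 1/2 ✓ · (3,4)# 1/2 ✓
Row 4: (4,0)+ 1/2 ✓ · (4,1)# 2/3 ✓ · (4,2)# 4/4 ✓ · (4,3)# 2/2 ✓ · (4,4)# 2/2 ✓
Row 5: (5,0)+ 2/3 ✓ · (5,1)# 2/4 ✓ · (5,2)# 3/3 ✓
Row 6: (6,0)+ 2/2 ✓ · (6,1)+ 1/3 ✗ · (6,2)# 2/3 ✓ · (6,3)# 2/2 ✓ · (6,4)# 1/1 ✓
For instance (2,2) has only 1/4 same-type neighbors, below 1/2.

No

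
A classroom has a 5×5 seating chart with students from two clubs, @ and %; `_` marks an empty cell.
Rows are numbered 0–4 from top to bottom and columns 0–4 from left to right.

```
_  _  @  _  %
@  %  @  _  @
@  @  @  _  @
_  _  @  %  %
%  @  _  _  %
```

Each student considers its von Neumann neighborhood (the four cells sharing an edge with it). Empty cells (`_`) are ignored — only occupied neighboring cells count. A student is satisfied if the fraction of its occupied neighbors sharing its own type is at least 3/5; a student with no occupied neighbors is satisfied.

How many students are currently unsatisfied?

(0,2)@ 1/1 satisfied
(0,4)% 0/1 not
(1,0)@ 1/2 not
(1,1)% 0/3 not
(1,2)@ 2/3 satisfied
(1,4)@ 1/2 not
(2,0)@ 2/2 satisfied
(2,1)@ 2/3 satisfied
(2,2)@ 3/3 satisfied
(2,4)@ 1/2 not
(3,2)@ 1/2 not
(3,3)% 1/2 not
(3,4)% 2/3 satisfied
(4,0)% 0/1 not
(4,1)@ 0/1 not
(4,4)% 1/1 satisfied
Unsatisfied: (0,4), (1,0), (1,1), (1,4), (2,4), (3,2), (3,3), (4,0), (4,1) — 9 in total.

9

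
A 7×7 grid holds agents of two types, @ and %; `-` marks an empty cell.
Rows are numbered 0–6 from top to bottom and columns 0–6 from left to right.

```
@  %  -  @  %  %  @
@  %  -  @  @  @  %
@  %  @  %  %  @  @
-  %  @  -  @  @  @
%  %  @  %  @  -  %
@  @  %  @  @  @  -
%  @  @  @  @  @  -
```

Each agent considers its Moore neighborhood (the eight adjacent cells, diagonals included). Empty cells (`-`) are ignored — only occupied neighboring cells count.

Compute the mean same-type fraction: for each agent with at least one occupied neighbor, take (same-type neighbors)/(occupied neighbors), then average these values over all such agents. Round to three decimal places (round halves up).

Row 0: (0,0)@ 1/3 · (0,1)% 1/3 · (0,3)@ 2/3 · (0,4)% 1/5 · (0,5)% 2/5 · (0,6)@ 1/3
Row 1: (1,0)@ 2/5 · (1,1)% 2/6 · (1,3)@ 3/6 · (1,4)@ 4/8 · (1,5)@ 4/8 · (1,6)% 1/5
Row 2: (2,0)@ 1/4 · (2,1)% 2/6 · (2,2)@ 2/6 · (2,3)% 1/6 · (2,4)% 1/7 · (2,5)@ 6/8 · (2,6)@ 4/5
Row 3: (3,1)% 3/7 · (3,2)@ 2/7 · (3,4)@ 3/6 · (3,5)@ 5/7 · (3,6)@ 3/4
Row 4: (4,0)% 2/4 · (4,1)% 3/7 · (4,2)@ 3/7 · (4,3)% 1/7 · (4,4)@ 5/6 · (4,6)% 0/3
Row 5: (5,0)@ 2/5 · (5,1)@ 4/8 · (5,2)% 2/8 · (5,3)@ 6/8 · (5,4)@ 6/7 · (5,5)@ 4/5
Row 6: (6,0)% 0/3 · (6,1)@ 3/5 · (6,2)@ 4/5 · (6,3)@ 4/5 · (6,4)@ 5/5 · (6,5)@ 3/3
Sum over 42 agents: 1/3 + 1/3 + 2/3 + 1/5 + 2/5 + 1/3 + 2/5 + 2/6 + 3/6 + 4/8 + 4/8 + 1/5 + 1/4 + 2/6 + 2/6 + 1/6 + 1/7 + 6/8 + 4/5 + 3/7 + 2/7 + 3/6 + 5/7 + 3/4 + 2/4 + 3/7 + 3/7 + 1/7 + 5/6 + 0/3 + 2/5 + 4/8 + 2/8 + 6/8 + 6/7 + 4/5 + 0/3 + 3/5 + 4/5 + 4/5 + 5/5 + 3/3 = 8503/420; mean = 8503/420 ÷ 42 = 8503/17640 = 0.482029… → 0.482.

0.482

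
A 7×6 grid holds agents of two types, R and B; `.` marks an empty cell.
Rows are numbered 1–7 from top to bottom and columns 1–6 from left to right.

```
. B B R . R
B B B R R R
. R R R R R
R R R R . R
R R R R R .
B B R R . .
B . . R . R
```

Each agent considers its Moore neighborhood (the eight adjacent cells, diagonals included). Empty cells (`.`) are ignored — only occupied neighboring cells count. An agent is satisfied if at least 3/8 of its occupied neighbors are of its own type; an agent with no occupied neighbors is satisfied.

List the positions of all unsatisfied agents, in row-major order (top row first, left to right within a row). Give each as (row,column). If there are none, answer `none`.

Row 1: (1,2)B 4/4 ok · (1,3)B 3/5 ok · (1,4)R 2/4 ok · (1,6)R 2/2 ok
Row 2: (2,1)B 2/3 ok · (2,2)B 4/6 ok · (2,3)B 3/8 ok · (2,4)R 5/7 ok · (2,5)R 7/7 ok · (2,6)R 4/4 ok
Row 3: (3,2)R 4/7 ok · (3,3)R 6/8 ok · (3,4)R 6/7 ok · (3,5)R 7/7 ok · (3,6)R 4/4 ok
Row 4: (4,1)R 4/4 ok · (4,2)R 7/7 ok · (4,3)R 8/8 ok · (4,4)R 7/7 ok · (4,6)R 3/3 ok
Row 5: (5,1)R 3/5 ok · (5,2)R 6/8 ok · (5,3)R 7/8 ok · (5,4)R 6/6 ok · (5,5)R 4/4 ok
Row 6: (6,1)B 2/4 ok · (6,2)B 2/6 unhappy · (6,3)R 5/6 ok · (6,4)R 5/5 ok
Row 7: (7,1)B 2/2 ok · (7,4)R 2/2 ok · (7,6)R 0/0 ok

(6,2)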